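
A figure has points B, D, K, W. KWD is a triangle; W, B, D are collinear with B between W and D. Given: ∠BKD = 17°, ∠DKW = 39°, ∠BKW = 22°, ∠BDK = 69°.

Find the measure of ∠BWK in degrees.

∠BWK = 72°

1. ∠DBK = 94°  [△KBD]
2. ∠KBW = 86°  [linear pair at B on WD]
3. ∠BWK = 72°  [△KWB]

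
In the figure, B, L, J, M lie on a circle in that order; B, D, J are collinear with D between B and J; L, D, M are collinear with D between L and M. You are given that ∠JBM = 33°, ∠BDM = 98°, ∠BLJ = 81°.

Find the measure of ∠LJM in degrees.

∠LJM = 97°

1. ∠JLM = 33°  [same arc JM]
2. ∠JDM = 82°  [linear pair at D on BJ]
3. ∠BMJ = 99°  [cyclic BLJM, opposite ∠L+∠M]
4. ∠BJM = 48°  [△BJM]
5. ∠JML = 50°  [△JDM]
6. ∠LJM = 97°  [△LJM]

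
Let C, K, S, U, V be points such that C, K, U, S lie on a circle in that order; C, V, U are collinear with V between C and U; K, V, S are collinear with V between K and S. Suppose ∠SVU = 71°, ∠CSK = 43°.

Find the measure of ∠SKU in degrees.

1. ∠CVK = 71°  [vertical angles at V]
2. ∠CUK = 43°  [same arc CK]
3. ∠KVU = 109°  [linear pair at V on CU]
4. ∠SKU = 28°  [△KVU]

∠SKU = 28°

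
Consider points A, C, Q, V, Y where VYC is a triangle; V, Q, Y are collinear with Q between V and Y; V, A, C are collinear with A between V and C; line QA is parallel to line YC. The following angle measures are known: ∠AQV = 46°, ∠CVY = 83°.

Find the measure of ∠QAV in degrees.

∠QAV = 51°

1. ∠CYV = 46°  [QA∥YC, corresponding at Q]
2. ∠VCY = 51°  [△VYC]
3. ∠QAV = 51°  [QA∥YC, corresponding at A]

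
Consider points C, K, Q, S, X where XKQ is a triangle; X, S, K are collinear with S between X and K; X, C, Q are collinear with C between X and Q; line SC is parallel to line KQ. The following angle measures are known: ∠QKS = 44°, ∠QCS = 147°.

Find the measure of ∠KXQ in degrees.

∠KXQ = 103°

1. ∠QKX = 44°  [S on ray KX]
2. ∠SCX = 33°  [linear pair at C on XQ]
3. ∠CSX = 44°  [SC∥KQ, corresponding at S]
4. ∠CXS = 103°  [△XSC]
5. ∠KXQ = 103°  [S on XK, C on XQ]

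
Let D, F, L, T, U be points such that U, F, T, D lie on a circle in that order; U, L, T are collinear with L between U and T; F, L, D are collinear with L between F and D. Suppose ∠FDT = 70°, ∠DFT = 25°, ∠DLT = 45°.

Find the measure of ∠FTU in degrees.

1. ∠DUT = 25°  [same arc TD]
2. ∠DLU = 135°  [linear pair at L on UT]
3. ∠FDU = 20°  [△ULD]
4. ∠FTU = 20°  [same arc UF]

∠FTU = 20°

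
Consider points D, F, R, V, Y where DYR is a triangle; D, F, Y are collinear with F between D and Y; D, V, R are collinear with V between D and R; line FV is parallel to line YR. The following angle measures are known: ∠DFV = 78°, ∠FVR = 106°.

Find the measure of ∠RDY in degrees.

1. ∠DVF = 74°  [linear pair at V on DR]
2. ∠FDV = 28°  [△DFV]
3. ∠RDY = 28°  [F on DY, V on DR]

∠RDY = 28°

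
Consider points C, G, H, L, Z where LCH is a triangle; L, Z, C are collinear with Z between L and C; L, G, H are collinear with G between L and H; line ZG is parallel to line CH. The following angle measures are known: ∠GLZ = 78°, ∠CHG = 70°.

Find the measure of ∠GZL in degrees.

∠GZL = 32°

1. ∠CLH = 78°  [Z on LC, G on LH]
2. ∠CHL = 70°  [G on ray HL]
3. ∠HCL = 32°  [△LCH]
4. ∠GZL = 32°  [ZG∥CH, corresponding at Z]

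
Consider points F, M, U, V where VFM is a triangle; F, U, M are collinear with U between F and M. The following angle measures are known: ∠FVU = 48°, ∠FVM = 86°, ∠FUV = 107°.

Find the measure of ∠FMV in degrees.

∠FMV = 69°

1. ∠UFV = 25°  [△VFU]
2. ∠MFV = 25°  [U on ray FM]
3. ∠FMV = 69°  [△VFM]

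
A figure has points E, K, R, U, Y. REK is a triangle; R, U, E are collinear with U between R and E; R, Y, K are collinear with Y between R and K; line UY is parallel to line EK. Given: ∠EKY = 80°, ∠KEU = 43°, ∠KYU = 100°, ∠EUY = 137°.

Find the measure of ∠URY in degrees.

∠URY = 57°

1. ∠RYU = 80°  [linear pair at Y on RK]
2. ∠RUY = 43°  [linear pair at U on RE]
3. ∠URY = 57°  [△RUY]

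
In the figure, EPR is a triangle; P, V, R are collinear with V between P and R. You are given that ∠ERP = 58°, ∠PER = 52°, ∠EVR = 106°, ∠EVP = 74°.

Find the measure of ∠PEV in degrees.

∠PEV = 36°

1. ∠EPR = 70°  [△EPR]
2. ∠EPV = 70°  [V on ray PR]
3. ∠PEV = 36°  [△EPV]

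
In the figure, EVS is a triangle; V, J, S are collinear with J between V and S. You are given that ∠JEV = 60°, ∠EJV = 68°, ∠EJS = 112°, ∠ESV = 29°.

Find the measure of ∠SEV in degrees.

∠SEV = 99°

1. ∠EVJ = 52°  [△EVJ]
2. ∠EVS = 52°  [J on ray VS]
3. ∠SEV = 99°  [△EVS]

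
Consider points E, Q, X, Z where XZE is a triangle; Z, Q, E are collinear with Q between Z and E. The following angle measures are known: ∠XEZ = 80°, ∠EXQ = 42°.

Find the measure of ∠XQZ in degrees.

∠XQZ = 122°

1. ∠QEX = 80°  [Q on ray EZ]
2. ∠EQX = 58°  [△XQE]
3. ∠XQZ = 122°  [linear pair at Q on ZE]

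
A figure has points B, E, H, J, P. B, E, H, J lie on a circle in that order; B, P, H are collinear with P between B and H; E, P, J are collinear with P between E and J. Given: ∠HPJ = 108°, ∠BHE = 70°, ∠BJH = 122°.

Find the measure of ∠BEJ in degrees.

1. ∠BPE = 108°  [vertical angles at P]
2. ∠BEH = 58°  [cyclic BEHJ, opposite ∠E+∠J]
3. ∠EBH = 52°  [△BEH]
4. ∠BEJ = 20°  [△BPE]

∠BEJ = 20°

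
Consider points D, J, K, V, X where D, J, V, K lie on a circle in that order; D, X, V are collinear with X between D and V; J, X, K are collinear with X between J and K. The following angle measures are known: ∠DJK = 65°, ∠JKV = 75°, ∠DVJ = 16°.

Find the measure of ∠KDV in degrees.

1. ∠DVK = 65°  [same arc DK]
2. ∠KXV = 40°  [△VXK]
3. ∠DKJ = 16°  [same arc DJ]
4. ∠DXK = 140°  [linear pair at X on DV]
5. ∠KDV = 24°  [△DXK]

∠KDV = 24°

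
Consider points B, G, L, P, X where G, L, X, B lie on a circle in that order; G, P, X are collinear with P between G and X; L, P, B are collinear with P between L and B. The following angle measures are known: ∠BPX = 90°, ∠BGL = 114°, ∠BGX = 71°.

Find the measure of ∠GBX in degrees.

∠GBX = 62°

1. ∠BXL = 66°  [cyclic GLXB, opposite ∠G+∠X]
2. ∠BLX = 71°  [same arc XB]
3. ∠LBX = 43°  [△LXB]
4. ∠BXG = 47°  [△XPB]
5. ∠GBX = 62°  [△GXB]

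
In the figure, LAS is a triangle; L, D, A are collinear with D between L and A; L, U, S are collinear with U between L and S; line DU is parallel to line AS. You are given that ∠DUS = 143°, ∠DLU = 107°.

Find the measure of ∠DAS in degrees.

1. ∠DUL = 37°  [linear pair at U on LS]
2. ∠LDU = 36°  [△LDU]
3. ∠ADU = 144°  [linear pair at D on LA]
4. ∠DAS = 36°  [DU∥AS, co-interior at A–D]

∠DAS = 36°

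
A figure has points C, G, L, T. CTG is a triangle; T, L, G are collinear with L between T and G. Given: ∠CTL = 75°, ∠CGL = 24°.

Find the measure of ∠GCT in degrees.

∠GCT = 81°

1. ∠CTG = 75°  [L on ray TG]
2. ∠CGT = 24°  [L on ray GT]
3. ∠GCT = 81°  [△CTG]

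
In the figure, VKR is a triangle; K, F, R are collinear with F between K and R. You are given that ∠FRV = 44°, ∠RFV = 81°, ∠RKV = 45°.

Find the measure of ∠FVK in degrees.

1. ∠KFV = 99°  [linear pair at F on KR]
2. ∠FKV = 45°  [F on ray KR]
3. ∠FVK = 36°  [△VKF]

∠FVK = 36°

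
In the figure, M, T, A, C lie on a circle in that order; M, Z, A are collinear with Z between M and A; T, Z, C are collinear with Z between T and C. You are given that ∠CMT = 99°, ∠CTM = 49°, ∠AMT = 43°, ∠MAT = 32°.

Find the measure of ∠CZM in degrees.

1. ∠CAM = 49°  [same arc MC]
2. ∠ACT = 43°  [same arc TA]
3. ∠AZC = 88°  [△AZC]
4. ∠CZM = 92°  [linear pair at Z on MA]

∠CZM = 92°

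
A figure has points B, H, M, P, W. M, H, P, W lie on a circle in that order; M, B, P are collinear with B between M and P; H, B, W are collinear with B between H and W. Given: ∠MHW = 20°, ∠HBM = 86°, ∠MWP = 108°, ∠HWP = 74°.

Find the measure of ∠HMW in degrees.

∠HMW = 126°

1. ∠MPW = 20°  [same arc MW]
2. ∠PBW = 86°  [vertical angles at B]
3. ∠PMW = 52°  [△MPW]
4. ∠MBW = 94°  [linear pair at B on MP]
5. ∠HWM = 34°  [△MBW]
6. ∠HMW = 126°  [△MHW]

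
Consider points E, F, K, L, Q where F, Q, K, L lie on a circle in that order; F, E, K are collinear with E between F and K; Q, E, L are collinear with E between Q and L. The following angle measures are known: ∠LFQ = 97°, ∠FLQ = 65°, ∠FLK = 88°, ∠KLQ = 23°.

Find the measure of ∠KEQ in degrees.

∠KEQ = 41°

1. ∠LKQ = 83°  [cyclic FQKL, opposite ∠F+∠K]
2. ∠FKQ = 65°  [same arc FQ]
3. ∠KQL = 74°  [△QKL]
4. ∠KEQ = 41°  [△QEK]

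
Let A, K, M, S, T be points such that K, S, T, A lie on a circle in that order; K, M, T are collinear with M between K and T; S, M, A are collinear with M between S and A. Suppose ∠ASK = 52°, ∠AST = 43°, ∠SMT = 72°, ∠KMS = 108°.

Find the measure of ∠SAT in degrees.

∠SAT = 20°

1. ∠ATK = 52°  [same arc KA]
2. ∠AMT = 108°  [vertical angles at M]
3. ∠SAT = 20°  [△TMA]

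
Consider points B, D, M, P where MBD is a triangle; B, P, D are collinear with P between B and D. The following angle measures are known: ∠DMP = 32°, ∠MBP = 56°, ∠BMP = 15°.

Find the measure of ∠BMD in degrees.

1. ∠BPM = 109°  [△MBP]
2. ∠DBM = 56°  [P on ray BD]
3. ∠DPM = 71°  [linear pair at P on BD]
4. ∠MDP = 77°  [△MPD]
5. ∠BDM = 77°  [P on ray DB]
6. ∠BMD = 47°  [△MBD]

∠BMD = 47°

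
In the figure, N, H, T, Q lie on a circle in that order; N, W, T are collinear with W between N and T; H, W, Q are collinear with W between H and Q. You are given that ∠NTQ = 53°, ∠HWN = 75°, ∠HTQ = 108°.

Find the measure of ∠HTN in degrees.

∠HTN = 55°

1. ∠NHQ = 53°  [same arc NQ]
2. ∠HNQ = 72°  [cyclic NHTQ, opposite ∠N+∠T]
3. ∠HQN = 55°  [△NHQ]
4. ∠HTN = 55°  [same arc NH]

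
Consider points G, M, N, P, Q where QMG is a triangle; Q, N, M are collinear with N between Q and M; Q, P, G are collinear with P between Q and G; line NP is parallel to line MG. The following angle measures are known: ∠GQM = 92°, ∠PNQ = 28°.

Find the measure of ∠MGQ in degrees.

∠MGQ = 60°

1. ∠NQP = 92°  [N on QM, P on QG]
2. ∠NPQ = 60°  [△QNP]
3. ∠MGQ = 60°  [NP∥MG, corresponding at P]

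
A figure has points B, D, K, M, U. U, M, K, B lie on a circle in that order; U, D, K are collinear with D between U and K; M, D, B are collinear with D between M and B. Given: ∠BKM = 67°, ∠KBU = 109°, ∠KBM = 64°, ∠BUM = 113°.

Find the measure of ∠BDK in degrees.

∠BDK = 94°

1. ∠BMK = 49°  [△MKB]
2. ∠BUK = 49°  [same arc KB]
3. ∠BKU = 22°  [△UKB]
4. ∠BDK = 94°  [△KDB]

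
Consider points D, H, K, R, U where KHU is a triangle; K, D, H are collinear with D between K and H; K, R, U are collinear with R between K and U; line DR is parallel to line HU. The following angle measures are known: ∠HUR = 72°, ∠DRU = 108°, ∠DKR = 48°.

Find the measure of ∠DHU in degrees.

1. ∠HUK = 72°  [R on ray UK]
2. ∠HKU = 48°  [D on KH, R on KU]
3. ∠KHU = 60°  [△KHU]
4. ∠DHU = 60°  [D on ray HK]

∠DHU = 60°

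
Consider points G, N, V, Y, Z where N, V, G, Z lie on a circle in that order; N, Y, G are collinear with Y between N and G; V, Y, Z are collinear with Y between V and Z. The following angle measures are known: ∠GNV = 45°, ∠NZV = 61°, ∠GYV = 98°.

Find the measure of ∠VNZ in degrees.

∠VNZ = 66°

1. ∠GZV = 45°  [same arc VG]
2. ∠NGV = 61°  [same arc NV]
3. ∠GVZ = 21°  [△VYG]
4. ∠VGZ = 114°  [△VGZ]
5. ∠VNZ = 66°  [cyclic NVGZ, opposite ∠N+∠G]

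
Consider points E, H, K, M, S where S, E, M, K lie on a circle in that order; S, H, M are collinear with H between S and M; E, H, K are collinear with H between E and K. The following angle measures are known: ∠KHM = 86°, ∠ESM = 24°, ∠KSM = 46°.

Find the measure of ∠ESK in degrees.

1. ∠EHS = 86°  [vertical angles at H]
2. ∠KHS = 94°  [linear pair at H on SM]
3. ∠KES = 70°  [△SHE]
4. ∠EKS = 40°  [△SHK]
5. ∠ESK = 70°  [△SEK]

∠ESK = 70°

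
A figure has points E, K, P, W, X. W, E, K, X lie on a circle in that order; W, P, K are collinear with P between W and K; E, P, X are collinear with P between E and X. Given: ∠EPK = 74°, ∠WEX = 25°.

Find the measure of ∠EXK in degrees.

∠EXK = 49°

1. ∠WPX = 74°  [vertical angles at P]
2. ∠WKX = 25°  [same arc WX]
3. ∠KPX = 106°  [linear pair at P on WK]
4. ∠EXK = 49°  [△KPX]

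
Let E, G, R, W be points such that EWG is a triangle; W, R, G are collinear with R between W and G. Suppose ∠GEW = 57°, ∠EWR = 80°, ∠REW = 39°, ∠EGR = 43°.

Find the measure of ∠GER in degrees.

1. ∠ERW = 61°  [△EWR]
2. ∠ERG = 119°  [linear pair at R on WG]
3. ∠GER = 18°  [△ERG]

∠GER = 18°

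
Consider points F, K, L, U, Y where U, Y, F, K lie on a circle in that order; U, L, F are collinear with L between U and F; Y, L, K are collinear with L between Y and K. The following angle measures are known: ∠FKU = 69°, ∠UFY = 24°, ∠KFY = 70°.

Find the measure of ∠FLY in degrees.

1. ∠FYU = 111°  [cyclic UYFK, opposite ∠Y+∠K]
2. ∠UKY = 24°  [same arc UY]
3. ∠FUY = 45°  [△UYF]
4. ∠KUY = 110°  [cyclic UYFK, opposite ∠U+∠F]
5. ∠KYU = 46°  [△UYK]
6. ∠ULY = 89°  [△ULY]
7. ∠FLY = 91°  [linear pair at L on UF]

∠FLY = 91°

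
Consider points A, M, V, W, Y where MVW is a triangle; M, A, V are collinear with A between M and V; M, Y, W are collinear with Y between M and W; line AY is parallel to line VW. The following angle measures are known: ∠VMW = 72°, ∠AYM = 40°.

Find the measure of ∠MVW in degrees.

1. ∠AMY = 72°  [A on MV, Y on MW]
2. ∠MAY = 68°  [△MAY]
3. ∠MVW = 68°  [AY∥VW, corresponding at A]

∠MVW = 68°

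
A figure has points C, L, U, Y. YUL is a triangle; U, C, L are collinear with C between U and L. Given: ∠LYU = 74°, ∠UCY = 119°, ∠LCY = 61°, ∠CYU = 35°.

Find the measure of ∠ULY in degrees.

∠ULY = 80°

1. ∠CUY = 26°  [△YUC]
2. ∠LUY = 26°  [C on ray UL]
3. ∠ULY = 80°  [△YUL]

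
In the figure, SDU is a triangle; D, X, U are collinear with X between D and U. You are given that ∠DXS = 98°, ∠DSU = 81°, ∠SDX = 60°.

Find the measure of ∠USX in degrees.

1. ∠SXU = 82°  [linear pair at X on DU]
2. ∠SDU = 60°  [X on ray DU]
3. ∠DUS = 39°  [△SDU]
4. ∠SUX = 39°  [X on ray UD]
5. ∠USX = 59°  [△SXU]

∠USX = 59°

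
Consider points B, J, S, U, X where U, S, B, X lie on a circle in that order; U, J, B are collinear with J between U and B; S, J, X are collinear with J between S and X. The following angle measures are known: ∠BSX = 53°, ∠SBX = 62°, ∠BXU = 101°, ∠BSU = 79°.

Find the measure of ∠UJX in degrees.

∠UJX = 91°

1. ∠BUX = 53°  [same arc BX]
2. ∠BXS = 65°  [△SBX]
3. ∠UBX = 26°  [△UBX]
4. ∠BJX = 89°  [△BJX]
5. ∠UJX = 91°  [linear pair at J on UB]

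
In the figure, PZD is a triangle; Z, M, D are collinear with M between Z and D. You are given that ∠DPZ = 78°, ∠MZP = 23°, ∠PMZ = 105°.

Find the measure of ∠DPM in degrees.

1. ∠DZP = 23°  [M on ray ZD]
2. ∠DMP = 75°  [linear pair at M on ZD]
3. ∠PDZ = 79°  [△PZD]
4. ∠MDP = 79°  [M on ray DZ]
5. ∠DPM = 26°  [△PMD]

∠DPM = 26°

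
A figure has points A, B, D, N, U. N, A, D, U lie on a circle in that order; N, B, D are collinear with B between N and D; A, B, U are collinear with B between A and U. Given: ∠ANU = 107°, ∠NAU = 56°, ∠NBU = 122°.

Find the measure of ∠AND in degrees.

∠AND = 66°

1. ∠NDU = 56°  [same arc NU]
2. ∠DBU = 58°  [linear pair at B on ND]
3. ∠AUD = 66°  [△DBU]
4. ∠AND = 66°  [same arc AD]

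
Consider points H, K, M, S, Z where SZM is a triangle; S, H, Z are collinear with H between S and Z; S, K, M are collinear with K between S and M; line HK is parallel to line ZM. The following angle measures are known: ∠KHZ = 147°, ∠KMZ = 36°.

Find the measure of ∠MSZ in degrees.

1. ∠KHS = 33°  [linear pair at H on SZ]
2. ∠SMZ = 36°  [K on ray MS]
3. ∠MZS = 33°  [HK∥ZM, corresponding at H]
4. ∠MSZ = 111°  [△SZM]

∠MSZ = 111°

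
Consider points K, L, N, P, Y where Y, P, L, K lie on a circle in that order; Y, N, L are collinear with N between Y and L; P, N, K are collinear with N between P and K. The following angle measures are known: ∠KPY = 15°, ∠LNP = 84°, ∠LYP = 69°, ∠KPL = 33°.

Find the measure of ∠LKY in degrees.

1. ∠KLY = 15°  [same arc YK]
2. ∠KYL = 33°  [same arc LK]
3. ∠LKY = 132°  [△YLK]

∠LKY = 132°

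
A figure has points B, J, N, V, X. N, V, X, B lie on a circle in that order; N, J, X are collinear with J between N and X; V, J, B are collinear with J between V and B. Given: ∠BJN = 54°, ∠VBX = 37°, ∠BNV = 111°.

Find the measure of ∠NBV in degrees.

∠NBV = 52°

1. ∠VJX = 54°  [vertical angles at J]
2. ∠VNX = 37°  [same arc VX]
3. ∠NJV = 126°  [linear pair at J on NX]
4. ∠BVN = 17°  [△NJV]
5. ∠NBV = 52°  [△NVB]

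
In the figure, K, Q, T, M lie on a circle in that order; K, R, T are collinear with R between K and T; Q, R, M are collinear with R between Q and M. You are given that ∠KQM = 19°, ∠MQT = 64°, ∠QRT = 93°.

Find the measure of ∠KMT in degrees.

1. ∠KTM = 19°  [same arc KM]
2. ∠MKT = 64°  [same arc TM]
3. ∠KMT = 97°  [△KTM]

∠KMT = 97°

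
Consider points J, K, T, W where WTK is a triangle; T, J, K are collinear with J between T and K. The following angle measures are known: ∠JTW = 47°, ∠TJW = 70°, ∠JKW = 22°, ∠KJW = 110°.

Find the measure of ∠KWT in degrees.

∠KWT = 111°

1. ∠KTW = 47°  [J on ray TK]
2. ∠TKW = 22°  [J on ray KT]
3. ∠KWT = 111°  [△WTK]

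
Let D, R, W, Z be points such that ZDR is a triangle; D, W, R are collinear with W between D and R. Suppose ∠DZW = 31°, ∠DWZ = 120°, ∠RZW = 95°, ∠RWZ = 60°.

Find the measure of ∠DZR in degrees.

1. ∠WDZ = 29°  [△ZDW]
2. ∠WRZ = 25°  [△ZWR]
3. ∠RDZ = 29°  [W on ray DR]
4. ∠DRZ = 25°  [W on ray RD]
5. ∠DZR = 126°  [△ZDR]

∠DZR = 126°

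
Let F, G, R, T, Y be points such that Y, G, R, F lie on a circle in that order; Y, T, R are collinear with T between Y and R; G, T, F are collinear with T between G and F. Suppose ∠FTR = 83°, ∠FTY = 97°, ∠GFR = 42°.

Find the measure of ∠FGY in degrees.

∠FGY = 55°

1. ∠GTY = 83°  [vertical angles at T]
2. ∠GYR = 42°  [same arc GR]
3. ∠FGY = 55°  [△YTG]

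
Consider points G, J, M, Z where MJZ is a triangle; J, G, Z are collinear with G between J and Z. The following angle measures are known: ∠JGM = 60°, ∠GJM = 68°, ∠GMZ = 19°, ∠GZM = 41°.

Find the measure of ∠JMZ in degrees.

∠JMZ = 71°

1. ∠MJZ = 68°  [G on ray JZ]
2. ∠JZM = 41°  [G on ray ZJ]
3. ∠JMZ = 71°  [△MJZ]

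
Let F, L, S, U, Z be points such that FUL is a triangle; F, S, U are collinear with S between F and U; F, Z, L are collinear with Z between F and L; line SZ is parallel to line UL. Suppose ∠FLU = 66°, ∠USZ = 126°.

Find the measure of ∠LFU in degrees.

∠LFU = 60°

1. ∠FZS = 66°  [SZ∥UL, corresponding at Z]
2. ∠FSZ = 54°  [linear pair at S on FU]
3. ∠SFZ = 60°  [△FSZ]
4. ∠LFU = 60°  [S on FU, Z on FL]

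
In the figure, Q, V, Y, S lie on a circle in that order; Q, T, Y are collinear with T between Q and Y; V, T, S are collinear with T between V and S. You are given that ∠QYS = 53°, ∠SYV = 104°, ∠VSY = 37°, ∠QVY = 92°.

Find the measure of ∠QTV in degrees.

1. ∠QVS = 53°  [same arc QS]
2. ∠VQY = 37°  [same arc VY]
3. ∠QTV = 90°  [△QTV]

∠QTV = 90°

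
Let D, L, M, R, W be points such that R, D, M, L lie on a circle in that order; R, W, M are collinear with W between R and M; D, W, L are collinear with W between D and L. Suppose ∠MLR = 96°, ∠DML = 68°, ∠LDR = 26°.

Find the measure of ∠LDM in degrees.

∠LDM = 58°

1. ∠LMR = 26°  [same arc RL]
2. ∠LRM = 58°  [△RML]
3. ∠LDM = 58°  [same arc ML]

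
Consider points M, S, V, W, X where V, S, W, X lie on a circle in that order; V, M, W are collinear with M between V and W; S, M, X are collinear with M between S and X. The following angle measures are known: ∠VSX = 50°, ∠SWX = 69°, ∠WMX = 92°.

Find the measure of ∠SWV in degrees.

1. ∠SVX = 111°  [cyclic VSWX, opposite ∠V+∠W]
2. ∠SXV = 19°  [△VSX]
3. ∠SWV = 19°  [same arc VS]

∠SWV = 19°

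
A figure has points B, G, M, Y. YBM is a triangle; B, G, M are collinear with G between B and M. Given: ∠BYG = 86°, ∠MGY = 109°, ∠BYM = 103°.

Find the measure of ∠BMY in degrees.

∠BMY = 54°

1. ∠BGY = 71°  [linear pair at G on BM]
2. ∠GBY = 23°  [△YBG]
3. ∠MBY = 23°  [G on ray BM]
4. ∠BMY = 54°  [△YBM]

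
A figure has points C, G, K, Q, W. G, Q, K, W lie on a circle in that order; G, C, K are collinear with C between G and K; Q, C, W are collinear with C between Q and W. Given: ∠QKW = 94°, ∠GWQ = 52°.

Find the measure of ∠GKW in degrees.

1. ∠QGW = 86°  [cyclic GQKW, opposite ∠G+∠K]
2. ∠GQW = 42°  [△GQW]
3. ∠GKW = 42°  [same arc GW]

∠GKW = 42°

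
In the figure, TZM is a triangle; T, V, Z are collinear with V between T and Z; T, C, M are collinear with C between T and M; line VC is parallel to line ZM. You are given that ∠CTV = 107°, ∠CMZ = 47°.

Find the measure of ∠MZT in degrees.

1. ∠MTZ = 107°  [V on TZ, C on TM]
2. ∠TMZ = 47°  [C on ray MT]
3. ∠MZT = 26°  [△TZM]

∠MZT = 26°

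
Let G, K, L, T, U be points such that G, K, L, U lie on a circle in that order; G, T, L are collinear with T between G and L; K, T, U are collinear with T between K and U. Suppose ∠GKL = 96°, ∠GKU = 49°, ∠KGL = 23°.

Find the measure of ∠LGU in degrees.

1. ∠GUL = 84°  [cyclic GKLU, opposite ∠K+∠U]
2. ∠GLU = 49°  [same arc GU]
3. ∠LGU = 47°  [△GLU]

∠LGU = 47°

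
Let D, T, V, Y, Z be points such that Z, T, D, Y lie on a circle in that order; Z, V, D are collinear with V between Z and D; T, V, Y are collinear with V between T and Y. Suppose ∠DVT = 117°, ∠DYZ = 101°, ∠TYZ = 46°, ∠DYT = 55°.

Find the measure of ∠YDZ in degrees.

∠YDZ = 62°

1. ∠YVZ = 117°  [vertical angles at V]
2. ∠DZY = 17°  [△ZVY]
3. ∠YDZ = 62°  [△ZDY]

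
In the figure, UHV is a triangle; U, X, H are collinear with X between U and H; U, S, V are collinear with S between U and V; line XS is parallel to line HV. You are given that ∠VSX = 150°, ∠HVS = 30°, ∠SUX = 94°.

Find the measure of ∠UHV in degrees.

1. ∠HVU = 30°  [S on ray VU]
2. ∠HUV = 94°  [X on UH, S on UV]
3. ∠UHV = 56°  [△UHV]

∠UHV = 56°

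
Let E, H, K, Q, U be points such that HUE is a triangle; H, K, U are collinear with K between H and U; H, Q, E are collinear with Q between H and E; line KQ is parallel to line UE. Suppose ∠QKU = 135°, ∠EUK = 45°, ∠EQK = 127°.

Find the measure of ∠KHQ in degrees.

1. ∠HKQ = 45°  [linear pair at K on HU]
2. ∠HQK = 53°  [linear pair at Q on HE]
3. ∠KHQ = 82°  [△HKQ]

∠KHQ = 82°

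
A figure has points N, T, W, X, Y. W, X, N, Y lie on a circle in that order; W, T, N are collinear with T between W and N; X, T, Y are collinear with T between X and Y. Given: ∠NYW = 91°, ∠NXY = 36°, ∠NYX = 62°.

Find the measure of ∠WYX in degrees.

∠WYX = 29°

1. ∠NXW = 89°  [cyclic WXNY, opposite ∠X+∠Y]
2. ∠NWX = 62°  [same arc XN]
3. ∠WNX = 29°  [△WXN]
4. ∠WYX = 29°  [same arc WX]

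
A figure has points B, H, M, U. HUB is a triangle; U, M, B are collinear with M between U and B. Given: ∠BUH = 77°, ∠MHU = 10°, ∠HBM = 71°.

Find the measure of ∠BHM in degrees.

∠BHM = 22°

1. ∠HUM = 77°  [M on ray UB]
2. ∠HMU = 93°  [△HUM]
3. ∠BMH = 87°  [linear pair at M on UB]
4. ∠BHM = 22°  [△HMB]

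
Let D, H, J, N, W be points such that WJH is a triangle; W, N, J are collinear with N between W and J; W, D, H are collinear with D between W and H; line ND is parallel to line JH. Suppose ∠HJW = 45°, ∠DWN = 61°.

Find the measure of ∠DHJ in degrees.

1. ∠DNW = 45°  [ND∥JH, corresponding at N]
2. ∠NDW = 74°  [△WND]
3. ∠HDN = 106°  [linear pair at D on WH]
4. ∠DHJ = 74°  [ND∥JH, co-interior at H–D]

∠DHJ = 74°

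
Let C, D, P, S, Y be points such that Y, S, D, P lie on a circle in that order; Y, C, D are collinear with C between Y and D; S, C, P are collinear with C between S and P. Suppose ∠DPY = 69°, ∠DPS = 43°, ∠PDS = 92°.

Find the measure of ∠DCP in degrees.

∠DCP = 71°

1. ∠DSP = 45°  [△SDP]
2. ∠DYP = 45°  [same arc DP]
3. ∠PDY = 66°  [△YDP]
4. ∠DCP = 71°  [△DCP]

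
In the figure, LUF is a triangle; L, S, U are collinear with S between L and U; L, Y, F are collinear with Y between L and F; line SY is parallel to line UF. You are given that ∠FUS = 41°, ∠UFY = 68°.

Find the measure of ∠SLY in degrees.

1. ∠FUL = 41°  [S on ray UL]
2. ∠LFU = 68°  [Y on ray FL]
3. ∠FLU = 71°  [△LUF]
4. ∠SLY = 71°  [S on LU, Y on LF]

∠SLY = 71°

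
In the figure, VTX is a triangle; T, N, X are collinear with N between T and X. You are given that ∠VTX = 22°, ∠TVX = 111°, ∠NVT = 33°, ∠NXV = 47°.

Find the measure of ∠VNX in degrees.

1. ∠NTV = 22°  [N on ray TX]
2. ∠TNV = 125°  [△VTN]
3. ∠VNX = 55°  [linear pair at N on TX]

∠VNX = 55°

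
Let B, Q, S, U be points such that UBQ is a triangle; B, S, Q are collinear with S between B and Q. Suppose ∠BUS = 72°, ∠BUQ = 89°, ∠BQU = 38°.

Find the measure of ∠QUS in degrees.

1. ∠QBU = 53°  [△UBQ]
2. ∠SQU = 38°  [S on ray QB]
3. ∠SBU = 53°  [S on ray BQ]
4. ∠BSU = 55°  [△UBS]
5. ∠QSU = 125°  [linear pair at S on BQ]
6. ∠QUS = 17°  [△USQ]

∠QUS = 17°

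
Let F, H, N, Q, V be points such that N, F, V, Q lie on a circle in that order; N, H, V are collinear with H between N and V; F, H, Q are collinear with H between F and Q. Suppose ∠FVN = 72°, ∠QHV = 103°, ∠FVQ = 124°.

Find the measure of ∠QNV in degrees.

1. ∠FQN = 72°  [same arc NF]
2. ∠NHQ = 77°  [linear pair at H on NV]
3. ∠QNV = 31°  [△NHQ]

∠QNV = 31°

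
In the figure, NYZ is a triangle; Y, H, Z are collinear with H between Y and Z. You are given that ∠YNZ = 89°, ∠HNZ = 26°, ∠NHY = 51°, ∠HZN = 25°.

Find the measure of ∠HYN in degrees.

1. ∠NZY = 25°  [H on ray ZY]
2. ∠NYZ = 66°  [△NYZ]
3. ∠HYN = 66°  [H on ray YZ]

∠HYN = 66°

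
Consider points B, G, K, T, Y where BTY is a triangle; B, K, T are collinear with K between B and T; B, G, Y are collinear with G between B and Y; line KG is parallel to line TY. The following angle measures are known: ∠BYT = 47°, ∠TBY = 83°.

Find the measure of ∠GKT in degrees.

1. ∠BTY = 50°  [△BTY]
2. ∠BKG = 50°  [KG∥TY, corresponding at K]
3. ∠GKT = 130°  [linear pair at K on BT]

∠GKT = 130°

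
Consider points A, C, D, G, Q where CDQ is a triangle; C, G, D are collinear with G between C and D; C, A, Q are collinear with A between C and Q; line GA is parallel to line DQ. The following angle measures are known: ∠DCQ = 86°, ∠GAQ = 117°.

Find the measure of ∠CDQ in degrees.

1. ∠ACG = 86°  [G on CD, A on CQ]
2. ∠CAG = 63°  [linear pair at A on CQ]
3. ∠AGC = 31°  [△CGA]
4. ∠CDQ = 31°  [GA∥DQ, corresponding at G]

∠CDQ = 31°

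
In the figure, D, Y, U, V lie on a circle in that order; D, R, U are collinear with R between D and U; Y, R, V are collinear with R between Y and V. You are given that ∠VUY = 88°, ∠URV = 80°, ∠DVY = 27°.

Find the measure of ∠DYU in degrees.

1. ∠VDY = 92°  [cyclic DYUV, opposite ∠D+∠U]
2. ∠DRY = 80°  [vertical angles at R]
3. ∠DUY = 27°  [same arc DY]
4. ∠DYV = 61°  [△DYV]
5. ∠UDY = 39°  [△DRY]
6. ∠DYU = 114°  [△DYU]

∠DYU = 114°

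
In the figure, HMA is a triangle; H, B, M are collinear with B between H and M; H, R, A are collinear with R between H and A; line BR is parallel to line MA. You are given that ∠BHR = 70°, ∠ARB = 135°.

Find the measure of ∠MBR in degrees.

1. ∠BRH = 45°  [linear pair at R on HA]
2. ∠HBR = 65°  [△HBR]
3. ∠MBR = 115°  [linear pair at B on HM]

∠MBR = 115°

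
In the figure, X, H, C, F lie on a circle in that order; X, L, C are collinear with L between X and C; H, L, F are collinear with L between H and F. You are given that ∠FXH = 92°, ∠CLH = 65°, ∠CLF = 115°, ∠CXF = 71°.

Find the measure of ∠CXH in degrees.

∠CXH = 21°

1. ∠FCH = 88°  [cyclic XHCF, opposite ∠X+∠C]
2. ∠CHF = 71°  [same arc CF]
3. ∠CFH = 21°  [△HCF]
4. ∠CXH = 21°  [same arc HC]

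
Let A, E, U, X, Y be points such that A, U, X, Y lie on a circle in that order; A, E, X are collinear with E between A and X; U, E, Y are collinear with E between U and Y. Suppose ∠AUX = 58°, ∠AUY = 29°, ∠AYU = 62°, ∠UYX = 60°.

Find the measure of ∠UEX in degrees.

∠UEX = 89°

1. ∠UAX = 60°  [same arc UX]
2. ∠AEU = 91°  [△AEU]
3. ∠UEX = 89°  [linear pair at E on AX]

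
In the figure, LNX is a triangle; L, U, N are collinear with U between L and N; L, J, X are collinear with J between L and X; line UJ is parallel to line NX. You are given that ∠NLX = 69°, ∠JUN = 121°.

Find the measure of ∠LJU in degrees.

∠LJU = 52°

1. ∠JLU = 69°  [U on LN, J on LX]
2. ∠JUL = 59°  [linear pair at U on LN]
3. ∠LJU = 52°  [△LUJ]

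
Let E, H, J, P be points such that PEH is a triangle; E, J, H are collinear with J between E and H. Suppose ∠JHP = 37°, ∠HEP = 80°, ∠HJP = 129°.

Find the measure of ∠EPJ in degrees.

∠EPJ = 49°

1. ∠JEP = 80°  [J on ray EH]
2. ∠EJP = 51°  [linear pair at J on EH]
3. ∠EPJ = 49°  [△PEJ]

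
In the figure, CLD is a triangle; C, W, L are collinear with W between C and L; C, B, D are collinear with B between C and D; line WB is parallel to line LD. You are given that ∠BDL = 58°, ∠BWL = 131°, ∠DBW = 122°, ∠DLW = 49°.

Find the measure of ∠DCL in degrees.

1. ∠CDL = 58°  [B on ray DC]
2. ∠CLD = 49°  [W on ray LC]
3. ∠DCL = 73°  [△CLD]

∠DCL = 73°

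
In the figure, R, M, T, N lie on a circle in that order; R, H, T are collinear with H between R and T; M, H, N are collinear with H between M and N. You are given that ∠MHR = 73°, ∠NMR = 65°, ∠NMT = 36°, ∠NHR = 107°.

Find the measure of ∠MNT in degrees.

1. ∠NHT = 73°  [vertical angles at H]
2. ∠NTR = 65°  [same arc RN]
3. ∠MNT = 42°  [△THN]

∠MNT = 42°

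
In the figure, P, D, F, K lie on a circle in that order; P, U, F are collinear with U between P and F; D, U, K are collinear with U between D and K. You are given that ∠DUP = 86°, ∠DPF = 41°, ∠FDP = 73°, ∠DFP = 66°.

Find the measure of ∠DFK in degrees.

∠DFK = 119°

1. ∠DUF = 94°  [linear pair at U on PF]
2. ∠DKF = 41°  [same arc DF]
3. ∠FDK = 20°  [△DUF]
4. ∠DFK = 119°  [△DFK]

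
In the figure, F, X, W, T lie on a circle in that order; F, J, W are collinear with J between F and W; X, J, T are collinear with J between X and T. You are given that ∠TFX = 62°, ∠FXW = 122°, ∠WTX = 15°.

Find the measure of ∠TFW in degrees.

∠TFW = 47°

1. ∠TWX = 118°  [cyclic FXWT, opposite ∠F+∠W]
2. ∠TXW = 47°  [△XWT]
3. ∠TFW = 47°  [same arc WT]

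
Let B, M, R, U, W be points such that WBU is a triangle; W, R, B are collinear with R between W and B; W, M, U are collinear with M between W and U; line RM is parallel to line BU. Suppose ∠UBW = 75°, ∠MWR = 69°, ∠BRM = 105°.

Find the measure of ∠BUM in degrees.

∠BUM = 36°

1. ∠MRW = 75°  [RM∥BU, corresponding at R]
2. ∠RMW = 36°  [△WRM]
3. ∠RMU = 144°  [linear pair at M on WU]
4. ∠BUM = 36°  [RM∥BU, co-interior at U–M]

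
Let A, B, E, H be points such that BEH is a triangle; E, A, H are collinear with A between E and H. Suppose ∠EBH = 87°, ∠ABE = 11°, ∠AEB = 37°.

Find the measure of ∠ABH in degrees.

1. ∠BAE = 132°  [△BEA]
2. ∠BEH = 37°  [A on ray EH]
3. ∠BAH = 48°  [linear pair at A on EH]
4. ∠BHE = 56°  [△BEH]
5. ∠AHB = 56°  [A on ray HE]
6. ∠ABH = 76°  [△BAH]

∠ABH = 76°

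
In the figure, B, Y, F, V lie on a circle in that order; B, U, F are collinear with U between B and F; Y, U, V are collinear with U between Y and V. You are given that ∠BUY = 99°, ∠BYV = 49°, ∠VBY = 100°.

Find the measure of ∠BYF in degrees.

1. ∠FBY = 32°  [△BUY]
2. ∠BVY = 31°  [△BYV]
3. ∠BFY = 31°  [same arc BY]
4. ∠BYF = 117°  [△BYF]

∠BYF = 117°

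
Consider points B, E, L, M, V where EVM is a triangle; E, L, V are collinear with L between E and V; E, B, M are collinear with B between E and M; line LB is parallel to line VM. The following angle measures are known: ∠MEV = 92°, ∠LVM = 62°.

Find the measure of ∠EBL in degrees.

1. ∠EVM = 62°  [L on ray VE]
2. ∠EMV = 26°  [△EVM]
3. ∠EBL = 26°  [LB∥VM, corresponding at B]

∠EBL = 26°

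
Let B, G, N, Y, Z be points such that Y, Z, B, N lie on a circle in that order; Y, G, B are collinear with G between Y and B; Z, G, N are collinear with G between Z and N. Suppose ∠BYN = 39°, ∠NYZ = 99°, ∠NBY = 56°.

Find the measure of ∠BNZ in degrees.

1. ∠BZN = 39°  [same arc BN]
2. ∠NBZ = 81°  [cyclic YZBN, opposite ∠Y+∠B]
3. ∠BNZ = 60°  [△ZBN]

∠BNZ = 60°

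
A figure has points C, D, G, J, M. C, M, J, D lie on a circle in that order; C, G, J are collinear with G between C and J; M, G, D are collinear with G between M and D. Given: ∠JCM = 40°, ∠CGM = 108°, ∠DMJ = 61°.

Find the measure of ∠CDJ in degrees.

∠CDJ = 87°

1. ∠JDM = 40°  [same arc MJ]
2. ∠DGJ = 108°  [vertical angles at G]
3. ∠DCJ = 61°  [same arc JD]
4. ∠CJD = 32°  [△JGD]
5. ∠CDJ = 87°  [△CJD]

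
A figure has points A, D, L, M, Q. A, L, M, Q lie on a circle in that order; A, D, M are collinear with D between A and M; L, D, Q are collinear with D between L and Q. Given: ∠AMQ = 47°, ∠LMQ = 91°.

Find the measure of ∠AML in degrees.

∠AML = 44°

1. ∠ALQ = 47°  [same arc AQ]
2. ∠LAQ = 89°  [cyclic ALMQ, opposite ∠A+∠M]
3. ∠AQL = 44°  [△ALQ]
4. ∠AML = 44°  [same arc AL]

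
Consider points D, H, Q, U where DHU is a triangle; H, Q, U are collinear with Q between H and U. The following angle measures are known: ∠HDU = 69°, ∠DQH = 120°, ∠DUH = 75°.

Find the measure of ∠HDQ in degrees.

∠HDQ = 24°

1. ∠DHU = 36°  [△DHU]
2. ∠DHQ = 36°  [Q on ray HU]
3. ∠HDQ = 24°  [△DHQ]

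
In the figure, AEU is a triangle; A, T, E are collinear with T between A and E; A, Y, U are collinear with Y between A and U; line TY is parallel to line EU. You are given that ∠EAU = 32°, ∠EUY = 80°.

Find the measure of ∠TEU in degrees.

∠TEU = 68°

1. ∠AUE = 80°  [Y on ray UA]
2. ∠AEU = 68°  [△AEU]
3. ∠TEU = 68°  [T on ray EA]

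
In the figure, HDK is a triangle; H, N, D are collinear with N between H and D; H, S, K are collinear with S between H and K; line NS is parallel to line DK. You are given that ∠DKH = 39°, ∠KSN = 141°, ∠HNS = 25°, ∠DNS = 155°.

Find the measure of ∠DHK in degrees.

∠DHK = 116°

1. ∠HSN = 39°  [NS∥DK, corresponding at S]
2. ∠NHS = 116°  [△HNS]
3. ∠DHK = 116°  [N on HD, S on HK]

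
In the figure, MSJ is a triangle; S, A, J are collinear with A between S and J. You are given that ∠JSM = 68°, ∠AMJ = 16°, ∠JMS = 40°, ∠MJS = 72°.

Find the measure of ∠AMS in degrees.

1. ∠ASM = 68°  [A on ray SJ]
2. ∠AJM = 72°  [A on ray JS]
3. ∠JAM = 92°  [△MAJ]
4. ∠MAS = 88°  [linear pair at A on SJ]
5. ∠AMS = 24°  [△MSA]

∠AMS = 24°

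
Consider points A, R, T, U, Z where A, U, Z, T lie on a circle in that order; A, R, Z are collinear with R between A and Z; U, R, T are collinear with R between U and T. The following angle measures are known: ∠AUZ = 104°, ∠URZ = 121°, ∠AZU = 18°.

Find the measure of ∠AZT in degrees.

1. ∠UAZ = 58°  [△AUZ]
2. ∠ART = 121°  [vertical angles at R]
3. ∠UTZ = 58°  [same arc UZ]
4. ∠TRZ = 59°  [linear pair at R on AZ]
5. ∠AZT = 63°  [△ZRT]

∠AZT = 63°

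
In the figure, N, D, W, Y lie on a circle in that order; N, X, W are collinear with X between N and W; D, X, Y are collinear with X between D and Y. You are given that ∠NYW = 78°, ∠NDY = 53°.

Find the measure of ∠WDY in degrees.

1. ∠NWY = 53°  [same arc NY]
2. ∠WNY = 49°  [△NWY]
3. ∠WDY = 49°  [same arc WY]

∠WDY = 49°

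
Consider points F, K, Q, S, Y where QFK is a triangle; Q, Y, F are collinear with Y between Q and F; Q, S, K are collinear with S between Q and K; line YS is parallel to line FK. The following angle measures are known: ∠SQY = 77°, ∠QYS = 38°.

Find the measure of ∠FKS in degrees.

1. ∠QSY = 65°  [△QYS]
2. ∠KSY = 115°  [linear pair at S on QK]
3. ∠FKS = 65°  [YS∥FK, co-interior at K–S]

∠FKS = 65°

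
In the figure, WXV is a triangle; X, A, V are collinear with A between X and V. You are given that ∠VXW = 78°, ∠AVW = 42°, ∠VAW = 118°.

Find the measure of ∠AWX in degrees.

1. ∠AXW = 78°  [A on ray XV]
2. ∠WAX = 62°  [linear pair at A on XV]
3. ∠AWX = 40°  [△WXA]

∠AWX = 40°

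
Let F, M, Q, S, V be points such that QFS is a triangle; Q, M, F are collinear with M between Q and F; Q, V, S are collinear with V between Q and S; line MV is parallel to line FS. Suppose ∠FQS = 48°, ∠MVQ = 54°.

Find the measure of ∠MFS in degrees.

1. ∠MQV = 48°  [M on QF, V on QS]
2. ∠QMV = 78°  [△QMV]
3. ∠FMV = 102°  [linear pair at M on QF]
4. ∠MFS = 78°  [MV∥FS, co-interior at F–M]

∠MFS = 78°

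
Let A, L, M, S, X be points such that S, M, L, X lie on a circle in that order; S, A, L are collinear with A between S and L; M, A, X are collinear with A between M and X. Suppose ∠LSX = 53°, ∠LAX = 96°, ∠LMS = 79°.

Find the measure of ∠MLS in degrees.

1. ∠LMX = 53°  [same arc LX]
2. ∠MAS = 96°  [vertical angles at A]
3. ∠LAM = 84°  [linear pair at A on SL]
4. ∠MLS = 43°  [△MAL]

∠MLS = 43°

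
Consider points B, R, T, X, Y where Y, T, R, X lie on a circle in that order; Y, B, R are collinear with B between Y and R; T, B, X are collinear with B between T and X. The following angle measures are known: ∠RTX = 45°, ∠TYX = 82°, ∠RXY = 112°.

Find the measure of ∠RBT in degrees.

1. ∠RYX = 45°  [same arc RX]
2. ∠TRX = 98°  [cyclic YTRX, opposite ∠Y+∠R]
3. ∠XRY = 23°  [△YRX]
4. ∠RXT = 37°  [△TRX]
5. ∠XTY = 23°  [same arc YX]
6. ∠RYT = 37°  [same arc TR]
7. ∠TBY = 120°  [△YBT]
8. ∠RBT = 60°  [linear pair at B on YR]

∠RBT = 60°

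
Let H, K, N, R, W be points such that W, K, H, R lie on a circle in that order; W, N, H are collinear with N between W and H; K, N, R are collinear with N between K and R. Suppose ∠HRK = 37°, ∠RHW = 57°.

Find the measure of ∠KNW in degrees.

∠KNW = 86°

1. ∠HWK = 37°  [same arc KH]
2. ∠RKW = 57°  [same arc WR]
3. ∠KNW = 86°  [△WNK]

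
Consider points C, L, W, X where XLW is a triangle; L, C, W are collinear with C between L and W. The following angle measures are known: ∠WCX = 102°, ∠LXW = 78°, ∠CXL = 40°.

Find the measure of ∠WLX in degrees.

1. ∠LCX = 78°  [linear pair at C on LW]
2. ∠CLX = 62°  [△XLC]
3. ∠WLX = 62°  [C on ray LW]

∠WLX = 62°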